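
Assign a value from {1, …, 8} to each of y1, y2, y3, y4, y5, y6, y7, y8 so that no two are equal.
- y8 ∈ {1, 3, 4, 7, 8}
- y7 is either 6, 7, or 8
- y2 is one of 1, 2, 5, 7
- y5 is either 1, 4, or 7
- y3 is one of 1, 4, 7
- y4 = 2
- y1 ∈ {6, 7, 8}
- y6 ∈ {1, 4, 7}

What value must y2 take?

y4's domain is down to {2}, so y4 = 2. Eliminate 2 elsewhere: y2.
Among the 7 still-open variables, 3 fits only y8 (and all 7 values in {1, 3, 4, 5, 6, 7, 8} must be used), so y8 = 3.
The 6 still-open variables together cover exactly {1, 4, 5, 6, 7, 8} — 6 values for 6 variables — and 5 appears only in y2's list, so y2 = 5.

5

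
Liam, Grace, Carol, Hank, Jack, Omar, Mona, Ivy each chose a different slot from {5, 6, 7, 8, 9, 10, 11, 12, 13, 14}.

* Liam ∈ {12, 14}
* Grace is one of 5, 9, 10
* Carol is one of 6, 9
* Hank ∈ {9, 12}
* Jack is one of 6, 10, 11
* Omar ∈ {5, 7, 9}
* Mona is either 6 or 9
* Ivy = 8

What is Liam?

Ivy has just one choice, so Ivy = 8.
Carol and Mona between them cover only {6, 9} — a naked pair. Remove those values from Grace, Hank, Jack, Omar.
Hank must be 12 (only option left). So Liam can't be 12.
So Liam = 14.

14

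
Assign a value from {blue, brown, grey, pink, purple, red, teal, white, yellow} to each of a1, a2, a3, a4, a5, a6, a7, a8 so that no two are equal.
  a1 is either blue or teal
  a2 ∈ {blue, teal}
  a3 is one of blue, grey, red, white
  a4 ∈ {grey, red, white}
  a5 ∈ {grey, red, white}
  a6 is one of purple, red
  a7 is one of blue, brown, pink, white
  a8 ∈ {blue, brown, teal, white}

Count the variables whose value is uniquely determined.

The 8 variables draw from only 8 values {blue, brown, grey, pink, purple, red, teal, white}, so each is used; only a7 can be pink, hence a7 = pink.
The 7 still-open variables together cover exactly {blue, brown, grey, purple, red, teal, white} — 7 values for 7 variables — and brown appears only in a8's list, so a8 = brown.
The 6 still-open variables draw from only 6 values {blue, grey, purple, red, teal, white}, so each is used; only a6 can be purple, hence a6 = purple.
a1 and a2 between them cover only {blue, teal} — a naked pair. Remove those values from a3.
Determined: a6=purple, a7=pink, a8=brown. The other variables each still have more than one consistent value. That makes 3.

3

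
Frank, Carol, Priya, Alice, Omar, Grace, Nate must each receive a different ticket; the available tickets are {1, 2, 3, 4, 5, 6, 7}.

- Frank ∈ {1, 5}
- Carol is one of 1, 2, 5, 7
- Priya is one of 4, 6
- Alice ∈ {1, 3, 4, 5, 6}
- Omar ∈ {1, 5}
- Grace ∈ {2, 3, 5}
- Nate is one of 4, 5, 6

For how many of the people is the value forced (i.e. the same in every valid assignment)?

The 7 variables draw from only 7 values {1, 2, 3, 4, 5, 6, 7}, so each is used; only Carol can be 7, hence Carol = 7.
Among the 6 still-open variables, 2 fits only Grace (and all 6 values in {1, 2, 3, 4, 5, 6} must be used), so Grace = 2.
The 5 still-open variables together cover exactly {1, 3, 4, 5, 6} — 5 values for 5 variables — and 3 appears only in Alice's list, so Alice = 3.
Frank and Omar share exactly the 2 values {1, 5}; by pigeonhole those values go to them, so strike 1, 5 from Nate.
Determined: Carol=7, Alice=3, Grace=2. The other people each still have more than one consistent value. That makes 3.

3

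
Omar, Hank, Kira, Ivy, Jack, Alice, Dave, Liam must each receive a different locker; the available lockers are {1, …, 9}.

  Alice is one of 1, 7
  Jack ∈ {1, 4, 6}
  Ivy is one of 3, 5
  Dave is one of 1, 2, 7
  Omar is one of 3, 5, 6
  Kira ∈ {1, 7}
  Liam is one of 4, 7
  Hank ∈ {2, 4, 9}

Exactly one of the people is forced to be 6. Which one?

Jack

Among the 8 variables, 9 fits only Hank (and all 8 values in {1, 2, 3, 4, 5, 6, 7, 9} must be used), so Hank = 9.
The 7 still-open variables draw from only 7 values {1, 2, 3, 4, 5, 6, 7}, so each is used; only Dave can be 2, hence Dave = 2.
The 2 variables Kira and Alice are confined to {1, 7}, which locks those values in; drop them from Jack, Liam.
That leaves Liam = 4. Remove 4 from Jack.
So 6 goes to Jack.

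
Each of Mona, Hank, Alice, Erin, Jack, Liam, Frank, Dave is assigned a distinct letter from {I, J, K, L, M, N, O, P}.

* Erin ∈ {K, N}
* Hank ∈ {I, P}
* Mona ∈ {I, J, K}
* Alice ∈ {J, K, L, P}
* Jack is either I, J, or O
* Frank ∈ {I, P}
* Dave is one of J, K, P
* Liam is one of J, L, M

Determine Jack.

O

The 8 variables together cover exactly {I, J, K, L, M, N, O, P} — 8 values for 8 variables — and M appears only in Liam's list, so Liam = M.
Among the 7 still-open variables, L fits only Alice (and all 7 values in {I, J, K, L, N, O, P} must be used), so Alice = L.
Among the 6 still-open variables, N fits only Erin (and all 6 values in {I, J, K, N, O, P} must be used), so Erin = N.
The 5 still-open variables together cover exactly {I, J, K, O, P} — 5 values for 5 variables — and O appears only in Jack's list, so Jack = O.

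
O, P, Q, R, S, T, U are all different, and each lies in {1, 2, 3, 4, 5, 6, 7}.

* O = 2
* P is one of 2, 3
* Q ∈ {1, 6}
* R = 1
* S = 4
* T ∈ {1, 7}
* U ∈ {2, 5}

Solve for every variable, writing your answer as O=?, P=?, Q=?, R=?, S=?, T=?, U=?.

O must be 2 (only option left). So P, U can't be 2.
P must be 3 (only option left).
R must be 1 (only option left). Eliminate 1 elsewhere: Q, T.
S has just one choice, so S = 4.
T's domain is down to {7}, so T = 7.
U has just one choice, so U = 5.
That leaves Q = 6.

O=2, P=3, Q=6, R=1, S=4, T=7, U=5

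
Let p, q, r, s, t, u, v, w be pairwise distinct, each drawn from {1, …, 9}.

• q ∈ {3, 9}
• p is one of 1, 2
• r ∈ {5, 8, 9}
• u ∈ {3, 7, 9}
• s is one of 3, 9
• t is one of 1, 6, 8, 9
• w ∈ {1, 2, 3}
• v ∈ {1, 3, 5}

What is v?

5

The 8 variables together cover exactly {1, 2, 3, 5, 6, 7, 8, 9} — 8 values for 8 variables — and 6 appears only in t's list, so t = 6.
The 7 still-open variables together cover exactly {1, 2, 3, 5, 7, 8, 9} — 7 values for 7 variables — and 7 appears only in u's list, so u = 7.
The 6 still-open variables together cover exactly {1, 2, 3, 5, 8, 9} — 6 values for 6 variables — and 8 appears only in r's list, so r = 8.
The 5 still-open variables together cover exactly {1, 2, 3, 5, 9} — 5 values for 5 variables — and 5 appears only in v's list, so v = 5.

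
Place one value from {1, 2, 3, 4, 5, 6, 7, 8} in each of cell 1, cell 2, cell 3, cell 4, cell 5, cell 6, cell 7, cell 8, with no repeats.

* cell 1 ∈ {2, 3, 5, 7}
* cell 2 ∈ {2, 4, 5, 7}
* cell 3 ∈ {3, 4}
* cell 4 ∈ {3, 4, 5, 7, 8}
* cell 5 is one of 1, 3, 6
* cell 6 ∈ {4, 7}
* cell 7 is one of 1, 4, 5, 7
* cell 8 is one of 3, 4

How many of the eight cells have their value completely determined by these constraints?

The 8 variables together cover exactly {1, 2, 3, 4, 5, 6, 7, 8} — 8 values for 8 variables — and 6 appears only in cell 5's list, so cell 5 = 6.
The 7 still-open variables draw from only 7 values {1, 2, 3, 4, 5, 7, 8}, so each is used; only cell 7 can be 1, hence cell 7 = 1.
The 6 still-open variables together cover exactly {2, 3, 4, 5, 7, 8} — 6 values for 6 variables — and 8 appears only in cell 4's list, so cell 4 = 8.
cell 3 and cell 8 share exactly the 2 values {3, 4}; by pigeonhole those values go to them, so strike 3, 4 from cell 1, cell 2, cell 6.
That leaves cell 6 = 7. Eliminate 7 elsewhere: cell 1, cell 2.
Determined: cell 4=8, cell 5=6, cell 6=7, cell 7=1. The other cells each still have more than one consistent value. That makes 4.

4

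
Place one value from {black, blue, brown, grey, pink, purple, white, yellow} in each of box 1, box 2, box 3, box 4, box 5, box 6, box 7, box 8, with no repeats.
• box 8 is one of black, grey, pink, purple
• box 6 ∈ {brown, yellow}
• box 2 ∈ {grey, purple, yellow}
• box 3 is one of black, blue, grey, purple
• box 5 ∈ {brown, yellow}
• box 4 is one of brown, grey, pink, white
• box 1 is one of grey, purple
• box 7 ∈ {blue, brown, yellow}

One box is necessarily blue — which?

box 7

The 8 variables together cover exactly {black, blue, brown, grey, pink, purple, white, yellow} — 8 values for 8 variables — and white appears only in box 4's list, so box 4 = white.
Among the 7 still-open variables, pink fits only box 8 (and all 7 values in {black, blue, brown, grey, pink, purple, yellow} must be used), so box 8 = pink.
The 6 still-open variables together cover exactly {black, blue, brown, grey, purple, yellow} — 6 values for 6 variables — and black appears only in box 3's list, so box 3 = black.
Among the 5 still-open variables, blue fits only box 7 (and all 5 values in {blue, brown, grey, purple, yellow} must be used), so box 7 = blue.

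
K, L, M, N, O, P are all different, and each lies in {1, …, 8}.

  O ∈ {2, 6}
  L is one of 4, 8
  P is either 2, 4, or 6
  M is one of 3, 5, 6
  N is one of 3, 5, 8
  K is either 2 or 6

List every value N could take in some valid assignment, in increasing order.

The 2 variables K and O are confined to {2, 6}, which locks those values in; drop them from M, P.
That leaves P = 4. Eliminate 4 elsewhere: L.
L must be 8 (only option left). Remove 8 from N.
No further eliminations apply; N can still be any of 3, 5.

3, 5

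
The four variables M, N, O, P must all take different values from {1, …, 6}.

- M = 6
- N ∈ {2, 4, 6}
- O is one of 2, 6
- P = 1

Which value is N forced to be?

M must be 6 (only option left). Eliminate 6 elsewhere: N, O.
O has just one choice, so O = 2. Strike 2 from N.
So N = 4.

4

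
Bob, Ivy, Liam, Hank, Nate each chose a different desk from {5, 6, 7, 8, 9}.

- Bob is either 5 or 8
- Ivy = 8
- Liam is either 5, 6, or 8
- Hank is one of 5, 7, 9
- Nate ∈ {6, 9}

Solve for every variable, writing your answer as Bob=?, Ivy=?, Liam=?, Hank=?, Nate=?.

Bob=5, Ivy=8, Liam=6, Hank=7, Nate=9

Ivy has just one choice, so Ivy = 8. Remove 8 from Bob, Liam.
That leaves Bob = 5. So Liam, Hank can't be 5.
Liam must be 6 (only option left). Strike 6 from Nate.
Nate must be 9 (only option left). Remove 9 from Hank.
Hank's domain is down to {7}, so Hank = 7.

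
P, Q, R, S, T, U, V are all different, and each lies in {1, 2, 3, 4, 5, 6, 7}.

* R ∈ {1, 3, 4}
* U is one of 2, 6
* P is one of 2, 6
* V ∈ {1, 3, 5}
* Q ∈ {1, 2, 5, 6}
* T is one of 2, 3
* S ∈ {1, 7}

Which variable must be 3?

T

The 7 variables draw from only 7 values {1, 2, 3, 4, 5, 6, 7}, so each is used; only R can be 4, hence R = 4.
The 6 still-open variables together cover exactly {1, 2, 3, 5, 6, 7} — 6 values for 6 variables — and 7 appears only in S's list, so S = 7.
The 2 variables P and U are confined to {2, 6}, which locks those values in; drop them from Q, T.
So 3 goes to T.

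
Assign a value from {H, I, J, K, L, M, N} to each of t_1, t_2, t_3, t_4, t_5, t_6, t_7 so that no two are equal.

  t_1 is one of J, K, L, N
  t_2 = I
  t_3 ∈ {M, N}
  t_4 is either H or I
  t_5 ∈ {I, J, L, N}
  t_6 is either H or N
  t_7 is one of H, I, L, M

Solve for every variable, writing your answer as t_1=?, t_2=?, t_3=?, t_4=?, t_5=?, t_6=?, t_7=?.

t_1=K, t_2=I, t_3=M, t_4=H, t_5=J, t_6=N, t_7=L

t_2's domain is down to {I}, so t_2 = I. Eliminate I elsewhere: t_4, t_5, t_7.
t_4 must be H (only option left). Strike H from t_6, t_7.
t_6 must be N (only option left). So t_1, t_3, t_5 can't be N.
That leaves t_3 = M. So t_7 can't be M.
t_7's domain is down to {L}, so t_7 = L. So t_1, t_5 can't be L.
t_5 has just one choice, so t_5 = J. So t_1 can't be J.
t_1 must be K (only option left).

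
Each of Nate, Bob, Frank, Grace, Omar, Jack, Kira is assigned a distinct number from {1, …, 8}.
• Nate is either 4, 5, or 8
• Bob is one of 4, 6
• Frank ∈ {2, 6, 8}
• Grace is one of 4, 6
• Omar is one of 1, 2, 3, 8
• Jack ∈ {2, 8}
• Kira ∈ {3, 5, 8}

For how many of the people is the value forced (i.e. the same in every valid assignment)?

The 7 variables together cover exactly {1, 2, 3, 4, 5, 6, 8} — 7 values for 7 variables — and 1 appears only in Omar's list, so Omar = 1.
The 6 still-open variables together cover exactly {2, 3, 4, 5, 6, 8} — 6 values for 6 variables — and 3 appears only in Kira's list, so Kira = 3.
The 5 still-open variables draw from only 5 values {2, 4, 5, 6, 8}, so each is used; only Nate can be 5, hence Nate = 5.
The 2 variables Bob and Grace are confined to {4, 6}, which locks those values in; drop them from Frank.
Determined: Nate=5, Omar=1, Kira=3. The other people each still have more than one consistent value. That makes 3.

3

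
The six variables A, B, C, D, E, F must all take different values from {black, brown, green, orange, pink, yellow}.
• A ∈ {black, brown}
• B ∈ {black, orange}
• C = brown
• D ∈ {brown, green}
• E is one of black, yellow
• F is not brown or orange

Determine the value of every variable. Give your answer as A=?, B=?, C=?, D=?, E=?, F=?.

C has just one choice, so C = brown. Eliminate brown elsewhere: A, D.
D must be green (only option left). Remove green from F.
That leaves A = black. Strike black from B, E, F.
That leaves B = orange.
E's domain is down to {yellow}, so E = yellow. So F can't be yellow.
That leaves F = pink.

A=black, B=orange, C=brown, D=green, E=yellow, F=pink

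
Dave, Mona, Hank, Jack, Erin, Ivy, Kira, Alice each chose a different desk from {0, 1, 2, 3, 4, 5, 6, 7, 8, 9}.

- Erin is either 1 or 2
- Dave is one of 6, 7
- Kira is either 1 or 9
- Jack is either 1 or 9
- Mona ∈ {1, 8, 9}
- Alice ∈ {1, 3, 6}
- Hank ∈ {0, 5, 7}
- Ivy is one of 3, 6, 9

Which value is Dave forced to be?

Jack and Kira between them cover only {1, 9} — a naked pair. Remove those values from Mona, Erin, Ivy, Alice.
Mona must be 8 (only option left).
Erin must be 2 (only option left).
Ivy and Alice share exactly the 2 values {3, 6}; by pigeonhole those values go to them, so strike 3, 6 from Dave.
So Dave = 7.

7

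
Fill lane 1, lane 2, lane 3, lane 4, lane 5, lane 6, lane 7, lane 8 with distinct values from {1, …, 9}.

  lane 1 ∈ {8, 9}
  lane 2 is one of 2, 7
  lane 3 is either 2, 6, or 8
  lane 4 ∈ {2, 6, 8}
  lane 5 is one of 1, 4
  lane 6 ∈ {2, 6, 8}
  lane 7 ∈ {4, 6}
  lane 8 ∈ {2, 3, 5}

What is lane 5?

lane 3, lane 4, lane 6 between them cover only {2, 6, 8} — a naked triple. Remove those values from lane 1, lane 2, lane 7, lane 8.
lane 1 must be 9 (only option left).
That leaves lane 2 = 7.
lane 7 must be 4 (only option left). So lane 5 can't be 4.
So lane 5 = 1.

1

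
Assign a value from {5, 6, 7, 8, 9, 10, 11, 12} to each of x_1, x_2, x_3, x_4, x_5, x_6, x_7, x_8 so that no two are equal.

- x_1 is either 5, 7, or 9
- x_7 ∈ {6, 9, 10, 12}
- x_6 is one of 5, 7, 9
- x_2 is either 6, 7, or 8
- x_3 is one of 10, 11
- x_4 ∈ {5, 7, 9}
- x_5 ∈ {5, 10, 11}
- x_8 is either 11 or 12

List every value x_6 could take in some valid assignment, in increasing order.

The 8 variables draw from only 8 values {5, 6, 7, 8, 9, 10, 11, 12}, so each is used; only x_2 can be 8, hence x_2 = 8.
The 7 still-open variables draw from only 7 values {5, 6, 7, 9, 10, 11, 12}, so each is used; only x_7 can be 6, hence x_7 = 6.
Among the 6 still-open variables, 12 fits only x_8 (and all 6 values in {5, 7, 9, 10, 11, 12} must be used), so x_8 = 12.
x_1, x_4, x_6 between them cover only {5, 7, 9} — a naked triple. Remove those values from x_5.
No further eliminations apply; x_6 can still be any of 5, 7, 9.

5, 7, 9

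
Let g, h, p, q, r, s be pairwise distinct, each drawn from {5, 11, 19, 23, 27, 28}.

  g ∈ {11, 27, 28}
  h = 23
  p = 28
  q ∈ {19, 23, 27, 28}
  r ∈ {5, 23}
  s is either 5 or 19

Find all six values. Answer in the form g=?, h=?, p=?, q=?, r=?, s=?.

g=11, h=23, p=28, q=27, r=5, s=19

h's domain is down to {23}, so h = 23. Strike 23 from q, r.
p must be 28 (only option left). Strike 28 from g, q.
That leaves r = 5. Strike 5 from s.
s must be 19 (only option left). Eliminate 19 elsewhere: q.
q's domain is down to {27}, so q = 27. Strike 27 from g.
g's domain is down to {11}, so g = 11.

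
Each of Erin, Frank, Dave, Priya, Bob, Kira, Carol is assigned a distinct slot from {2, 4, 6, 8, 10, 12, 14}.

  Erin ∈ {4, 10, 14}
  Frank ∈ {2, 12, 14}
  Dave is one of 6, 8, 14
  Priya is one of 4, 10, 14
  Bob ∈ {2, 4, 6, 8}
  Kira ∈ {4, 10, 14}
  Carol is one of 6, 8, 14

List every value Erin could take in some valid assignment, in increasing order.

Among the 7 variables, 12 fits only Frank (and all 7 values in {2, 4, 6, 8, 10, 12, 14} must be used), so Frank = 12.
The 6 still-open variables together cover exactly {2, 4, 6, 8, 10, 14} — 6 values for 6 variables — and 2 appears only in Bob's list, so Bob = 2.
The 3 variables Erin, Priya, Kira are confined to {4, 10, 14}, which locks those values in; drop them from Dave, Carol.
No further eliminations apply; Erin can still be any of 4, 10, 14.

4, 10, 14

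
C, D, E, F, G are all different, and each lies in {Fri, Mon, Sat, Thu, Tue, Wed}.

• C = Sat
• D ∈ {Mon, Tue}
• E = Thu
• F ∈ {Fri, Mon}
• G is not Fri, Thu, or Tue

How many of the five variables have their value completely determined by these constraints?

C's domain is down to {Sat}, so C = Sat. Remove Sat from G.
E's domain is down to {Thu}, so E = Thu.
Determined: C=Sat, E=Thu. The other variables each still have more than one consistent value. That makes 2.

2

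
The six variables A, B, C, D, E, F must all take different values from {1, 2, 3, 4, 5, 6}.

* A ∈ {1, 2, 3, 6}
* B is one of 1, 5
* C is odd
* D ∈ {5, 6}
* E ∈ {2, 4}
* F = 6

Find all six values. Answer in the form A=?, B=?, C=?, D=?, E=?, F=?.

F has just one choice, so F = 6. Remove 6 from A, D.
D must be 5 (only option left). Eliminate 5 elsewhere: B, C.
B has just one choice, so B = 1. Eliminate 1 elsewhere: A, C.
C must be 3 (only option left). Strike 3 from A.
A's domain is down to {2}, so A = 2. Strike 2 from E.
E's domain is down to {4}, so E = 4.

A=2, B=1, C=3, D=5, E=4, F=6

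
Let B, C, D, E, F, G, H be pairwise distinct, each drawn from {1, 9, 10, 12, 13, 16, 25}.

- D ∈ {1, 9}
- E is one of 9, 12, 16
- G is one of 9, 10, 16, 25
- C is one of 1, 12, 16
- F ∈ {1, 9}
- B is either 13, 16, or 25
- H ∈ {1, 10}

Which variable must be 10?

The 7 variables together cover exactly {1, 9, 10, 12, 13, 16, 25} — 7 values for 7 variables — and 13 appears only in B's list, so B = 13.
The 6 still-open variables draw from only 6 values {1, 9, 10, 12, 16, 25}, so each is used; only G can be 25, hence G = 25.
The 5 still-open variables together cover exactly {1, 9, 10, 12, 16} — 5 values for 5 variables — and 10 appears only in H's list, so H = 10.

H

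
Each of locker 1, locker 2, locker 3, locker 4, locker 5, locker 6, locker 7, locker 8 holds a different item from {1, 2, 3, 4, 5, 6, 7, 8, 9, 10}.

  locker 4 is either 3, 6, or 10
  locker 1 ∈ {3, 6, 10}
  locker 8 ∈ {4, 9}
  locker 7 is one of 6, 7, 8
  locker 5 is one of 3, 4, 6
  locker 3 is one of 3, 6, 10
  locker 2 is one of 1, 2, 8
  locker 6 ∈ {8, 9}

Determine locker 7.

7

The 3 variables locker 1, locker 3, locker 4 are confined to {3, 6, 10}, which locks those values in; drop them from locker 5, locker 7.
locker 5 has just one choice, so locker 5 = 4. Eliminate 4 elsewhere: locker 8.
That leaves locker 8 = 9. Eliminate 9 elsewhere: locker 6.
That leaves locker 6 = 8. Remove 8 from locker 2, locker 7.
So locker 7 = 7.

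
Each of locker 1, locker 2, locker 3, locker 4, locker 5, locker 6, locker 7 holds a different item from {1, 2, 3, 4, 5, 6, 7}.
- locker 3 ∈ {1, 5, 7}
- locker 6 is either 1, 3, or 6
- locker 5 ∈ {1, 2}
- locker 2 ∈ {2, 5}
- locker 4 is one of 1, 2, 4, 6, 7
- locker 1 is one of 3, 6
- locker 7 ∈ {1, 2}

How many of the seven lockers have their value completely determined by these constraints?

3

Among the 7 variables, 4 fits only locker 4 (and all 7 values in {1, 2, 3, 4, 5, 6, 7} must be used), so locker 4 = 4.
The 6 still-open variables draw from only 6 values {1, 2, 3, 5, 6, 7}, so each is used; only locker 3 can be 7, hence locker 3 = 7.
The 5 still-open variables together cover exactly {1, 2, 3, 5, 6} — 5 values for 5 variables — and 5 appears only in locker 2's list, so locker 2 = 5.
locker 5 and locker 7 between them cover only {1, 2} — a naked pair. Remove those values from locker 6.
Determined: locker 2=5, locker 3=7, locker 4=4. The other lockers each still have more than one consistent value. That makes 3.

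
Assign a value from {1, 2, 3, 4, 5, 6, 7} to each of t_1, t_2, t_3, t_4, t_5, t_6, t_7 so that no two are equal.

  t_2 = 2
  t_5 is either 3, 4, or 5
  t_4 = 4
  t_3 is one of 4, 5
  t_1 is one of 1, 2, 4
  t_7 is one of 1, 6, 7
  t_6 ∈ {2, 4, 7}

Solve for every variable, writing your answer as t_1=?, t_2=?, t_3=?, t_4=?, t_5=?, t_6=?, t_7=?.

t_1=1, t_2=2, t_3=5, t_4=4, t_5=3, t_6=7, t_7=6

t_2 must be 2 (only option left). Remove 2 from t_1, t_6.
t_4 must be 4 (only option left). Remove 4 from t_1, t_3, t_5, t_6.
That leaves t_6 = 7. Strike 7 from t_7.
t_1 has just one choice, so t_1 = 1. So t_7 can't be 1.
That leaves t_3 = 5. Strike 5 from t_5.
That leaves t_5 = 3.
t_7 has just one choice, so t_7 = 6.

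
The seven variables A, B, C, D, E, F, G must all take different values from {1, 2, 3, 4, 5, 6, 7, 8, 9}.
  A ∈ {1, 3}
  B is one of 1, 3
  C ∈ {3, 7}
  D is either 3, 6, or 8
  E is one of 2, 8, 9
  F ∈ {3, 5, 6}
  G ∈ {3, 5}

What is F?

The 2 variables A and B are confined to {1, 3}, which locks those values in; drop them from C, D, F, G.
C's domain is down to {7}, so C = 7.
G has just one choice, so G = 5. Remove 5 from F.
So F = 6.

6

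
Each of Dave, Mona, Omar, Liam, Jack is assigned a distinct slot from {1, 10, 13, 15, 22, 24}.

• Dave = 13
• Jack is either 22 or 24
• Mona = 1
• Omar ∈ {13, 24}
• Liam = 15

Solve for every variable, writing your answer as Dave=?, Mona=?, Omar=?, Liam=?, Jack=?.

Dave's domain is down to {13}, so Dave = 13. Eliminate 13 elsewhere: Omar.
That leaves Mona = 1.
Omar must be 24 (only option left). Strike 24 from Jack.
Liam must be 15 (only option left).
Jack must be 22 (only option left).

Dave=13, Mona=1, Omar=24, Liam=15, Jack=22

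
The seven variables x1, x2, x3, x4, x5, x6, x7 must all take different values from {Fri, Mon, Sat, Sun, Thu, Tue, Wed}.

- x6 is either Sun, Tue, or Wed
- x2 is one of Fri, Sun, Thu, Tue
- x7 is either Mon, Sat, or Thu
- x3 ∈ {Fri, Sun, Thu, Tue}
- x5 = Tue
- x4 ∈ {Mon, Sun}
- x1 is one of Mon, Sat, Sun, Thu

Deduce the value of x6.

x5 has just one choice, so x5 = Tue. Remove Tue from x2, x3, x6.
Among the 6 still-open variables, Wed fits only x6 (and all 6 values in {Fri, Mon, Sat, Sun, Thu, Wed} must be used), so x6 = Wed.

Wed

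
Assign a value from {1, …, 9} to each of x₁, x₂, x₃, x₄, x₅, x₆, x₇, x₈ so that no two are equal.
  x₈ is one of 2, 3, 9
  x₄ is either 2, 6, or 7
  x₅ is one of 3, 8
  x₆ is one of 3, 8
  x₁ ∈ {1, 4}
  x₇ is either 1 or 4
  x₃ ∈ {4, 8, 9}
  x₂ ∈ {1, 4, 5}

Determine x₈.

x₁ and x₇ share exactly the 2 values {1, 4}; by pigeonhole those values go to them, so strike 1, 4 from x₂, x₃.
x₂ must be 5 (only option left).
x₅ and x₆ between them cover only {3, 8} — a naked pair. Remove those values from x₃, x₈.
That leaves x₃ = 9. So x₈ can't be 9.
So x₈ = 2.

2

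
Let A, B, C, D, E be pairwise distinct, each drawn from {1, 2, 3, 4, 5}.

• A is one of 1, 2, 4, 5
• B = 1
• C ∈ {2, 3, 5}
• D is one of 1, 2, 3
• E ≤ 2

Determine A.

B's domain is down to {1}, so B = 1. Remove 1 from A, D, E.
E's domain is down to {2}, so E = 2. Strike 2 from A, C, D.
That leaves D = 3. Eliminate 3 elsewhere: C.
C must be 5 (only option left). Eliminate 5 elsewhere: A.
So A = 4.

4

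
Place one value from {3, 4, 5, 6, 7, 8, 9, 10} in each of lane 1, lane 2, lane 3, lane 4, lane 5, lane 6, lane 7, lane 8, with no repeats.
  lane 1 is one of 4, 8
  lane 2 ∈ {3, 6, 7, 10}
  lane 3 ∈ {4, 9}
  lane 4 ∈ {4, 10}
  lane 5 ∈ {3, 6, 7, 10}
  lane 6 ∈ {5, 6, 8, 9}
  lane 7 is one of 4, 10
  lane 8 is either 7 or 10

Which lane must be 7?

The 8 variables draw from only 8 values {3, 4, 5, 6, 7, 8, 9, 10}, so each is used; only lane 6 can be 5, hence lane 6 = 5.
Among the 7 still-open variables, 8 fits only lane 1 (and all 7 values in {3, 4, 6, 7, 8, 9, 10} must be used), so lane 1 = 8.
The 6 still-open variables draw from only 6 values {3, 4, 6, 7, 9, 10}, so each is used; only lane 3 can be 9, hence lane 3 = 9.
The 2 variables lane 4 and lane 7 are confined to {4, 10}, which locks those values in; drop them from lane 2, lane 5, lane 8.
So 7 goes to lane 8.

lane 8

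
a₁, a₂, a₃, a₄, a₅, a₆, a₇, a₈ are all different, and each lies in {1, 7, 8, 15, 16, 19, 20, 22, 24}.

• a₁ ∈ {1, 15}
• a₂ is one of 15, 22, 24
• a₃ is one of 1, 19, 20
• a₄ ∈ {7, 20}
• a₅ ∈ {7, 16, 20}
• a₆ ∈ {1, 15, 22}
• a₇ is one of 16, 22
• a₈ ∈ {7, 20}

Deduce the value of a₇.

22

The 8 variables together cover exactly {1, 7, 15, 16, 19, 20, 22, 24} — 8 values for 8 variables — and 19 appears only in a₃'s list, so a₃ = 19.
The 7 still-open variables draw from only 7 values {1, 7, 15, 16, 20, 22, 24}, so each is used; only a₂ can be 24, hence a₂ = 24.
a₄ and a₈ share exactly the 2 values {7, 20}; by pigeonhole those values go to them, so strike 7, 20 from a₅.
a₅ has just one choice, so a₅ = 16. Remove 16 from a₇.
So a₇ = 22.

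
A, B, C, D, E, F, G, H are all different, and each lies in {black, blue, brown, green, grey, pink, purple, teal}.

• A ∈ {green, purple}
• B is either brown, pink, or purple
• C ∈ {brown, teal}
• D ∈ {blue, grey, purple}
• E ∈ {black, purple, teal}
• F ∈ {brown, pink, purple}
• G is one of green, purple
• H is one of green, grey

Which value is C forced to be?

teal

Among the 8 variables, black fits only E (and all 8 values in {black, blue, brown, green, grey, pink, purple, teal} must be used), so E = black.
The 7 still-open variables draw from only 7 values {blue, brown, green, grey, pink, purple, teal}, so each is used; only D can be blue, hence D = blue.
The 6 still-open variables together cover exactly {brown, green, grey, pink, purple, teal} — 6 values for 6 variables — and grey appears only in H's list, so H = grey.
Among the 5 still-open variables, teal fits only C (and all 5 values in {brown, green, pink, purple, teal} must be used), so C = teal.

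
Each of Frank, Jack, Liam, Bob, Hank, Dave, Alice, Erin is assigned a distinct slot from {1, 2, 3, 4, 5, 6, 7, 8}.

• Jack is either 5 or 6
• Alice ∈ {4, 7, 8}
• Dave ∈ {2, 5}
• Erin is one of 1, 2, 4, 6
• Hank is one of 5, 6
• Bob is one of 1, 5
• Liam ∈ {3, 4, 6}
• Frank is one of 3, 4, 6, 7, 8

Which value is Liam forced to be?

Jack and Hank share exactly the 2 values {5, 6}; by pigeonhole those values go to them, so strike 5, 6 from Frank, Liam, Bob, Dave, Erin.
That leaves Bob = 1. So Erin can't be 1.
Dave must be 2 (only option left). So Erin can't be 2.
Erin's domain is down to {4}, so Erin = 4. Eliminate 4 elsewhere: Frank, Liam, Alice.
So Liam = 3.

3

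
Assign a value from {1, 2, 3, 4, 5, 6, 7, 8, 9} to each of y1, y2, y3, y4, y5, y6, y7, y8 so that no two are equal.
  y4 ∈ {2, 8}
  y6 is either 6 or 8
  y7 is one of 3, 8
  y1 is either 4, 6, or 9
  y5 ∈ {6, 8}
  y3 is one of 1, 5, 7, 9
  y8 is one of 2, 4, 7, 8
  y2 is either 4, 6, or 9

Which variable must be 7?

y5 and y6 share exactly the 2 values {6, 8}; by pigeonhole those values go to them, so strike 6, 8 from y1, y2, y4, y7, y8.
y4 must be 2 (only option left). Strike 2 from y8.
That leaves y7 = 3.
The 2 variables y1 and y2 are confined to {4, 9}, which locks those values in; drop them from y3, y8.
So 7 goes to y8.

y8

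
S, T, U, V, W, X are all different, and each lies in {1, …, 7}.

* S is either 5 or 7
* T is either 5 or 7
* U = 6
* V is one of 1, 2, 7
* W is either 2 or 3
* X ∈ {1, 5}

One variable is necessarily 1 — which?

U has just one choice, so U = 6.
The 5 still-open variables together cover exactly {1, 2, 3, 5, 7} — 5 values for 5 variables — and 3 appears only in W's list, so W = 3.
Among the 4 still-open variables, 2 fits only V (and all 4 values in {1, 2, 5, 7} must be used), so V = 2.
The 3 still-open variables together cover exactly {1, 5, 7} — 3 values for 3 variables — and 1 appears only in X's list, so X = 1.

X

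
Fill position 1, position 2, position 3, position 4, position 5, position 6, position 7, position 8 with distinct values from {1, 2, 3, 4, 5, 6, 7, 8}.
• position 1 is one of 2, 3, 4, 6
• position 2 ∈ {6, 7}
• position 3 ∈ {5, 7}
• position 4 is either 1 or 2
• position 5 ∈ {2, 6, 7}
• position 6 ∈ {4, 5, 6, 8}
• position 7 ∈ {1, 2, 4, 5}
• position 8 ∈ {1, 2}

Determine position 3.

5

The 8 variables draw from only 8 values {1, 2, 3, 4, 5, 6, 7, 8}, so each is used; only position 1 can be 3, hence position 1 = 3.
The 7 still-open variables draw from only 7 values {1, 2, 4, 5, 6, 7, 8}, so each is used; only position 6 can be 8, hence position 6 = 8.
The 6 still-open variables draw from only 6 values {1, 2, 4, 5, 6, 7}, so each is used; only position 7 can be 4, hence position 7 = 4.
The 5 still-open variables together cover exactly {1, 2, 5, 6, 7} — 5 values for 5 variables — and 5 appears only in position 3's list, so position 3 = 5.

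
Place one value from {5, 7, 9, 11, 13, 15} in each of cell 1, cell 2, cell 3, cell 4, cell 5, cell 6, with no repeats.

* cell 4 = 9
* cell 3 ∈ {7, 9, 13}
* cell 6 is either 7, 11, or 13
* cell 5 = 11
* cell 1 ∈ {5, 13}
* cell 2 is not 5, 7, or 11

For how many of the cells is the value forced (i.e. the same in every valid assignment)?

cell 4 must be 9 (only option left). Eliminate 9 elsewhere: cell 2, cell 3.
cell 5's domain is down to {11}, so cell 5 = 11. Strike 11 from cell 6.
The 4 still-open variables draw from only 4 values {5, 7, 13, 15}, so each is used; only cell 1 can be 5, hence cell 1 = 5.
Among the 3 still-open variables, 15 fits only cell 2 (and all 3 values in {7, 13, 15} must be used), so cell 2 = 15.
Determined: cell 1=5, cell 2=15, cell 4=9, cell 5=11. The other cells each still have more than one consistent value. That makes 4.

4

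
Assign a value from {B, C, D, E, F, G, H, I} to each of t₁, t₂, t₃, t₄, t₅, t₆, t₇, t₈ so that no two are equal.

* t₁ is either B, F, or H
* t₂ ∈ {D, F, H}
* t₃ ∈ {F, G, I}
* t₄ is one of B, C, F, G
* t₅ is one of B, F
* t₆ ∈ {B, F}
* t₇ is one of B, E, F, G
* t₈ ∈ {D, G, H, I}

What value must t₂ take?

D

The 8 variables draw from only 8 values {B, C, D, E, F, G, H, I}, so each is used; only t₄ can be C, hence t₄ = C.
The 7 still-open variables draw from only 7 values {B, D, E, F, G, H, I}, so each is used; only t₇ can be E, hence t₇ = E.
t₅ and t₆ between them cover only {B, F} — a naked pair. Remove those values from t₁, t₂, t₃.
t₁ must be H (only option left). Remove H from t₂, t₈.
So t₂ = D.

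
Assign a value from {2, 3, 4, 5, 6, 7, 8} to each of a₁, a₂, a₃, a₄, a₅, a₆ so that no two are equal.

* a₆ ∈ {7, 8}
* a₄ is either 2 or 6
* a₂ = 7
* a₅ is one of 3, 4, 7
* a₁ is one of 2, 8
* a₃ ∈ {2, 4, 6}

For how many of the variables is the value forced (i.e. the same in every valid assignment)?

6

a₂'s domain is down to {7}, so a₂ = 7. So a₅, a₆ can't be 7.
That leaves a₆ = 8. Remove 8 from a₁.
a₁ must be 2 (only option left). Strike 2 from a₃, a₄.
a₄'s domain is down to {6}, so a₄ = 6. Strike 6 from a₃.
a₃'s domain is down to {4}, so a₃ = 4. So a₅ can't be 4.
a₅ has just one choice, so a₅ = 3.
Every variable is fixed: a₁=2, a₂=7, a₃=4, a₄=6, a₅=3, a₆=8. That makes 6.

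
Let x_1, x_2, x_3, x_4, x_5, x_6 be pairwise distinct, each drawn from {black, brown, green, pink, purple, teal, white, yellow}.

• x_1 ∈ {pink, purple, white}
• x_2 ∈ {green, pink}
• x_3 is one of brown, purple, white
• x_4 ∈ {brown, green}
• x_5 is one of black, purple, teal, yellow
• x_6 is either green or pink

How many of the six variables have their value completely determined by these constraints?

1

x_2 and x_6 between them cover only {green, pink} — a naked pair. Remove those values from x_1, x_4.
x_4 must be brown (only option left). Strike brown from x_3.
The 2 variables x_1 and x_3 are confined to {purple, white}, which locks those values in; drop them from x_5.
Determined: x_4=brown. The other variables each still have more than one consistent value. That makes 1.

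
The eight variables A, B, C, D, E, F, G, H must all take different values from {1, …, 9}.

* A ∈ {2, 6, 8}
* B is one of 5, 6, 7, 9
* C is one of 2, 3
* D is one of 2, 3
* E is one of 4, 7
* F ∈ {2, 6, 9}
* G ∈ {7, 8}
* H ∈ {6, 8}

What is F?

9

The 8 variables draw from only 8 values {2, 3, 4, 5, 6, 7, 8, 9}, so each is used; only E can be 4, hence E = 4.
The 7 still-open variables together cover exactly {2, 3, 5, 6, 7, 8, 9} — 7 values for 7 variables — and 5 appears only in B's list, so B = 5.
The 6 still-open variables together cover exactly {2, 3, 6, 7, 8, 9} — 6 values for 6 variables — and 7 appears only in G's list, so G = 7.
Among the 5 still-open variables, 9 fits only F (and all 5 values in {2, 3, 6, 8, 9} must be used), so F = 9.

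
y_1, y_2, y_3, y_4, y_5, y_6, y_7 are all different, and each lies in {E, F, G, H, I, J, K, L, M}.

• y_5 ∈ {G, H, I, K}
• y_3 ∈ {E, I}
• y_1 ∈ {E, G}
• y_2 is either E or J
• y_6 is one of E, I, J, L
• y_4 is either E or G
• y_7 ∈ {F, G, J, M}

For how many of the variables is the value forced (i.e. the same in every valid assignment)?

3

y_1 and y_4 between them cover only {E, G} — a naked pair. Remove those values from y_2, y_3, y_5, y_6, y_7.
y_2's domain is down to {J}, so y_2 = J. Remove J from y_6, y_7.
y_3's domain is down to {I}, so y_3 = I. Strike I from y_5, y_6.
y_6's domain is down to {L}, so y_6 = L.
Determined: y_2=J, y_3=I, y_6=L. The other variables each still have more than one consistent value. That makes 3.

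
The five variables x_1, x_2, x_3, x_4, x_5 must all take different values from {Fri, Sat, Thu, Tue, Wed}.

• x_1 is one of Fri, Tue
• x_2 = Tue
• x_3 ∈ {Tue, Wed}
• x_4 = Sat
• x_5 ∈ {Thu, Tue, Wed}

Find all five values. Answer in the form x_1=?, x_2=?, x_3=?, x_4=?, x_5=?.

x_1=Fri, x_2=Tue, x_3=Wed, x_4=Sat, x_5=Thu

x_2 must be Tue (only option left). Remove Tue from x_1, x_3, x_5.
x_3 has just one choice, so x_3 = Wed. So x_5 can't be Wed.
x_4 must be Sat (only option left).
That leaves x_5 = Thu.
That leaves x_1 = Fri.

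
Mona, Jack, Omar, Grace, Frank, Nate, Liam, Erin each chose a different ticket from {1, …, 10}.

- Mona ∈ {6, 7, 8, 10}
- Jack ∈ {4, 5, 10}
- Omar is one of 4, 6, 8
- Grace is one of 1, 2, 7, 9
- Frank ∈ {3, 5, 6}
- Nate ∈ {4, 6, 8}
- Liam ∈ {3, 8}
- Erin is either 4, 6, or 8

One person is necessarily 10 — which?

Omar, Nate, Erin between them cover only {4, 6, 8} — a naked triple. Remove those values from Mona, Jack, Frank, Liam.
Liam's domain is down to {3}, so Liam = 3. Strike 3 from Frank.
Frank has just one choice, so Frank = 5. Eliminate 5 elsewhere: Jack.
So 10 goes to Jack.

Jack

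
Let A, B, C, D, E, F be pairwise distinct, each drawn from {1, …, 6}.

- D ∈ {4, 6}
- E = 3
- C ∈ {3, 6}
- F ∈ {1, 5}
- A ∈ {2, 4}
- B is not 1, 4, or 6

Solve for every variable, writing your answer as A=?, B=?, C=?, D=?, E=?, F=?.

E's domain is down to {3}, so E = 3. Strike 3 from B, C.
C has just one choice, so C = 6. So D can't be 6.
D's domain is down to {4}, so D = 4. Strike 4 from A.
A's domain is down to {2}, so A = 2. So B can't be 2.
B's domain is down to {5}, so B = 5. Strike 5 from F.
F has just one choice, so F = 1.

A=2, B=5, C=6, D=4, E=3, F=1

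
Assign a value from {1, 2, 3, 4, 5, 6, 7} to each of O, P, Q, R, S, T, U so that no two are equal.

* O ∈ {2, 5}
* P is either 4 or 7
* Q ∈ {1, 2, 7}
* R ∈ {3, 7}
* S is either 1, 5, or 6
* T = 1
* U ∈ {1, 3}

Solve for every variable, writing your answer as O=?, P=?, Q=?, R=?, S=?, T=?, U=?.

T has just one choice, so T = 1. Remove 1 from Q, S, U.
U's domain is down to {3}, so U = 3. Strike 3 from R.
R has just one choice, so R = 7. Remove 7 from P, Q.
That leaves P = 4.
Q must be 2 (only option left). Remove 2 from O.
That leaves O = 5. Eliminate 5 elsewhere: S.
That leaves S = 6.

O=5, P=4, Q=2, R=7, S=6, T=1, U=3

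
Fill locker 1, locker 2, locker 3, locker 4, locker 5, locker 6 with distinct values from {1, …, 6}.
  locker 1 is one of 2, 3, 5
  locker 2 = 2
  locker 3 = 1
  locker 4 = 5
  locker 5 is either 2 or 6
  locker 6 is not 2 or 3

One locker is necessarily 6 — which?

locker 5

locker 2's domain is down to {2}, so locker 2 = 2. Eliminate 2 elsewhere: locker 1, locker 5.
So 6 goes to locker 5.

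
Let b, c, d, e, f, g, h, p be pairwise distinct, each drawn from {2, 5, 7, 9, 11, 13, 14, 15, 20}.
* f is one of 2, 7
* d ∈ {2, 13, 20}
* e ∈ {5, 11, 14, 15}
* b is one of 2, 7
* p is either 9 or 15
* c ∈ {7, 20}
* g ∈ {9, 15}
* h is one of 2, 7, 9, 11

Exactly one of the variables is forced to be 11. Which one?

h

b and f share exactly the 2 values {2, 7}; by pigeonhole those values go to them, so strike 2, 7 from c, d, h.
c has just one choice, so c = 20. Eliminate 20 elsewhere: d.
d has just one choice, so d = 13.
g and p share exactly the 2 values {9, 15}; by pigeonhole those values go to them, so strike 9, 15 from e, h.
So 11 goes to h.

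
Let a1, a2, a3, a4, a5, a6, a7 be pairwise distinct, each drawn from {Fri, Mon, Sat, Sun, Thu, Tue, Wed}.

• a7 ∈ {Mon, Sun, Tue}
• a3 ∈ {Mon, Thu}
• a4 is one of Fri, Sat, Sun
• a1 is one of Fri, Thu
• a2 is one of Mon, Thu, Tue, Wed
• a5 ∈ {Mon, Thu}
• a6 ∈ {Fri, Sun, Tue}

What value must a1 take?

Among the 7 variables, Sat fits only a4 (and all 7 values in {Fri, Mon, Sat, Sun, Thu, Tue, Wed} must be used), so a4 = Sat.
Among the 6 still-open variables, Wed fits only a2 (and all 6 values in {Fri, Mon, Sun, Thu, Tue, Wed} must be used), so a2 = Wed.
a3 and a5 between them cover only {Mon, Thu} — a naked pair. Remove those values from a1, a7.
So a1 = Fri.

Fri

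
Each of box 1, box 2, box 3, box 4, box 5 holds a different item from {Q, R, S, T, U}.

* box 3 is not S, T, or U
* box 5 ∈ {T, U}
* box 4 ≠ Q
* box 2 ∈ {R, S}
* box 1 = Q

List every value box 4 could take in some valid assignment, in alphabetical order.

box 1's domain is down to {Q}, so box 1 = Q. So box 3 can't be Q.
box 3 has just one choice, so box 3 = R. Eliminate R elsewhere: box 2, box 4.
box 2 has just one choice, so box 2 = S. Eliminate S elsewhere: box 4.
No further eliminations apply; box 4 can still be any of T, U.

T, U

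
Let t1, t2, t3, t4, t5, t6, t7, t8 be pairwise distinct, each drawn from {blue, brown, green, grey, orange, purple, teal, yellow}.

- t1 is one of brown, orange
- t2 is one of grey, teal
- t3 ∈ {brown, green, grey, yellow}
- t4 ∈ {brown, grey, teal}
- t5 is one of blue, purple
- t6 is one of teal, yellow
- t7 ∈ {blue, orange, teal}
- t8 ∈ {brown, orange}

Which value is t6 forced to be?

The 8 variables draw from only 8 values {blue, brown, green, grey, orange, purple, teal, yellow}, so each is used; only t3 can be green, hence t3 = green.
The 7 still-open variables together cover exactly {blue, brown, grey, orange, purple, teal, yellow} — 7 values for 7 variables — and purple appears only in t5's list, so t5 = purple.
The 6 still-open variables draw from only 6 values {blue, brown, grey, orange, teal, yellow}, so each is used; only t7 can be blue, hence t7 = blue.
The 5 still-open variables together cover exactly {brown, grey, orange, teal, yellow} — 5 values for 5 variables — and yellow appears only in t6's list, so t6 = yellow.

yellow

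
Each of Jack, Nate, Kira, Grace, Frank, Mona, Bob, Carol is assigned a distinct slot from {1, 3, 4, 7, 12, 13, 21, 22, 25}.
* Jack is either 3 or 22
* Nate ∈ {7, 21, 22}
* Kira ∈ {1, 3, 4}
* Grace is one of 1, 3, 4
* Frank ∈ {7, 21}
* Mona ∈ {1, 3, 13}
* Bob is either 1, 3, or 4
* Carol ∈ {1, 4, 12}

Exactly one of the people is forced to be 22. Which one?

Among the 8 variables, 12 fits only Carol (and all 8 values in {1, 3, 4, 7, 12, 13, 21, 22} must be used), so Carol = 12.
The 7 still-open variables together cover exactly {1, 3, 4, 7, 13, 21, 22} — 7 values for 7 variables — and 13 appears only in Mona's list, so Mona = 13.
The 3 variables Kira, Grace, Bob are confined to {1, 3, 4}, which locks those values in; drop them from Jack.
So 22 goes to Jack.

Jack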